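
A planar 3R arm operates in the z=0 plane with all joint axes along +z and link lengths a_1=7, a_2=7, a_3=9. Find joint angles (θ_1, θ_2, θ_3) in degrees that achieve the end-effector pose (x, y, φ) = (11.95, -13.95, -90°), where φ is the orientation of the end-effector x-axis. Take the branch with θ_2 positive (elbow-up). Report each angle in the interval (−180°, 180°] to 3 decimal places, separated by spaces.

wrist centre = target − a_3·(cos φ, sin φ) = (11.9500, -4.9500)
cos θ_2 = (167.3050−7²−7²)/(2·7·7) = 0.7072; θ_2 = 44.9929° (elbow-up)
β = atan2(-4.9500,11.9500) = -22.5006°; ψ = atan2(4.9491,11.9504) = 22.4965°
θ_1 = β − ψ = -44.9971°
θ_3 = φ − θ_1 − θ_2 = -89.9959° (wrapped to (-180°,180°])

-44.997 44.993 -89.996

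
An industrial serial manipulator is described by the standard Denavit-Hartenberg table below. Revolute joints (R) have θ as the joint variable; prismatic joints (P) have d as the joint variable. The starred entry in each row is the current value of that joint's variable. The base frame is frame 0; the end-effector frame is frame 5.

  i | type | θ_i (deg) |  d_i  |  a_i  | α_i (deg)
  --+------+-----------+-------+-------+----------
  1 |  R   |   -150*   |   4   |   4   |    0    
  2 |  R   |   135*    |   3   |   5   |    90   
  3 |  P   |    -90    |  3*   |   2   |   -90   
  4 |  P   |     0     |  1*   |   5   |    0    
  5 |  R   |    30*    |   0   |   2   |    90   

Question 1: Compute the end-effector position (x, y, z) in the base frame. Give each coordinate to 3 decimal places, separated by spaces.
after link 1: o_1 = (-3.4641, -2.0000, 4.0000)
after link 2: o_2 = (1.3655, -3.2941, 7.0000)
after link 3: o_3 = (0.5891, -6.1919, 5.0000)
after link 4: o_4 = (1.5550, -6.4507, 0.0000)
after link 5: o_5 = (1.8138, -5.4848, -1.7321)

1.814 -5.485 -1.732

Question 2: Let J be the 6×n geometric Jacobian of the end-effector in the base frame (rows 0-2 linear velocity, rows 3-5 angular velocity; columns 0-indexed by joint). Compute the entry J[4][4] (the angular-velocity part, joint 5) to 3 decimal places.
-0.259

axis z_4 = (0.9659,-0.2588,0.0000); lever o_n−o_4 = (0.2588,0.9659,-1.7321)
cross product → J_v[:, 4] = (0.4483,1.6730,1.0000)
J_ω[:, 4] = z_4
entry J[4][4] = -0.2588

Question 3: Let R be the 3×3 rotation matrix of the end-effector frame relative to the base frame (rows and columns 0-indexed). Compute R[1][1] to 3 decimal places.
-0.259

End-effector y-axis (col 1 of R) = (0.9659,-0.2588,0.0000)
R[1][1] = -0.2588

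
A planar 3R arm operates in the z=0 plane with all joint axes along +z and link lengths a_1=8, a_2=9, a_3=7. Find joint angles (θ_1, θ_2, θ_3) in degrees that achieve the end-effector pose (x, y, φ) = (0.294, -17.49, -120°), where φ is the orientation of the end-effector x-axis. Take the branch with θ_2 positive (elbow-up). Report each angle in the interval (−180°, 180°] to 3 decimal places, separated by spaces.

-120.003 90.004 -90.001

wrist centre = target − a_3·(cos φ, sin φ) = (3.7940, -11.4278)
cos θ_2 = (144.9896−8²−9²)/(2·8·9) = -0.0001; θ_2 = 90.0042° (elbow-up)
β = atan2(-11.4278,3.7940) = -71.6340°; ψ = atan2(9.0000,7.9993) = 48.3688°
θ_1 = β − ψ = -120.0028°
θ_3 = φ − θ_1 − θ_2 = -90.0014° (wrapped to (-180°,180°])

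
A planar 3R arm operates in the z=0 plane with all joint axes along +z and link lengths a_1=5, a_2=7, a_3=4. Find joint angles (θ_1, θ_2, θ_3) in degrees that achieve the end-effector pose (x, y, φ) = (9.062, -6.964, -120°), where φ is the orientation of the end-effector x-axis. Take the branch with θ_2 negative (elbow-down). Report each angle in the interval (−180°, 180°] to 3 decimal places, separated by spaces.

wrist centre = target − a_3·(cos φ, sin φ) = (11.0620, -3.4999)
cos θ_2 = (134.6171−5²−7²)/(2·5·7) = 0.8660; θ_2 = -30.0076° (elbow-down)
β = atan2(-3.4999,11.0620) = -17.5568°; ψ = atan2(-3.5008,11.0617) = -17.5615°
θ_1 = β − ψ = 0.0047°
θ_3 = φ − θ_1 − θ_2 = -89.9971° (wrapped to (-180°,180°])

0.005 -30.008 -89.997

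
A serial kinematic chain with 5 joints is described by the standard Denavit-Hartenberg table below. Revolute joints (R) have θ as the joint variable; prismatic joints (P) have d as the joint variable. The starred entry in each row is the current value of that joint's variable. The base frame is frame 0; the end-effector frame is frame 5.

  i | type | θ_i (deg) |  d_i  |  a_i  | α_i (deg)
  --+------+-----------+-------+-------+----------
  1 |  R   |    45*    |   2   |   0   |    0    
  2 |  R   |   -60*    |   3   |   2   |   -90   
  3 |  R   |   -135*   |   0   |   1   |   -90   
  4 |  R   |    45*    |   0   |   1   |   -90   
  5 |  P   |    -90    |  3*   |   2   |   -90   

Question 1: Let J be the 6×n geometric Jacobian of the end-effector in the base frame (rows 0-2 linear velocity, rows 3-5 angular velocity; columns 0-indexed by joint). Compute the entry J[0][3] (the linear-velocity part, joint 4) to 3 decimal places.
axis z_3 = (0.6830,-0.1830,0.7071); lever o_n−o_3 = (1.5999,-3.3569,0.4142)
cross product → J_v[:, 3] = (2.2979,0.8484,-2.0000)
J_ω[:, 3] = z_3
entry J[0][3] = 2.2979

2.298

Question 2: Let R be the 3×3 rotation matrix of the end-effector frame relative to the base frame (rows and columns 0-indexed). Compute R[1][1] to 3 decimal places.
0.812

End-effector y-axis (col 1 of R) = (-0.3000,0.8124,0.5000)
R[1][1] = 0.8124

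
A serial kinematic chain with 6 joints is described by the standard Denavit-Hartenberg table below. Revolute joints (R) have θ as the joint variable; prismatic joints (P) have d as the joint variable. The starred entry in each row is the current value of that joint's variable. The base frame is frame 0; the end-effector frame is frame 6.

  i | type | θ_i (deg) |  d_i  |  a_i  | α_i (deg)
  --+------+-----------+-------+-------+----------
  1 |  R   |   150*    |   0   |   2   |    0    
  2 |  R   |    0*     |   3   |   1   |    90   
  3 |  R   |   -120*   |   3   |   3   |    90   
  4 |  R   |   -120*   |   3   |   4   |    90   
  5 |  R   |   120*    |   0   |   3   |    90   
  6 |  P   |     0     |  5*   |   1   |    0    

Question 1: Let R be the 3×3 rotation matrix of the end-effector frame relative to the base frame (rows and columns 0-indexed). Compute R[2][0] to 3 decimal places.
End-effector x-axis (col 0 of R) = (0.9743,-0.0625,0.2165)
R[2][0] = 0.2165

0.217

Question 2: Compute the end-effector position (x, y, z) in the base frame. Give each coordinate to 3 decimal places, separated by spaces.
after link 1: o_1 = (-1.7321, 1.0000, 0.0000)
after link 2: o_2 = (-2.5981, 1.5000, 3.0000)
after link 3: o_3 = (0.2010, 3.3481, 0.4019)
after link 4: o_4 = (-0.1471, -0.4510, 3.6340)
after link 5: o_5 = (2.7757, -0.6385, 4.2835)
after link 6: o_6 = (2.8125, -4.4898, 7.6250)

2.812 -4.490 7.625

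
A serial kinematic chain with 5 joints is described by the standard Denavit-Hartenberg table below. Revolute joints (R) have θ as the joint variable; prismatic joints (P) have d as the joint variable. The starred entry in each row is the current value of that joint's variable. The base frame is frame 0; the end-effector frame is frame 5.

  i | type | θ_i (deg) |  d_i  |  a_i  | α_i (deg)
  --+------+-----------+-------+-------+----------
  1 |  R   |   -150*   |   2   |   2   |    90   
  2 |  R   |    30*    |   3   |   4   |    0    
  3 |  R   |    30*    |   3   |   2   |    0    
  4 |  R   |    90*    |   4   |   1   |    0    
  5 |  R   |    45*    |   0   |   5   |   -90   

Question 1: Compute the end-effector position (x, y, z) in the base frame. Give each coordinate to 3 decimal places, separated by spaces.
after link 1: o_1 = (-1.7321, -1.0000, 2.0000)
after link 2: o_2 = (-6.2321, -0.1340, 4.0000)
after link 3: o_3 = (-8.5981, 1.9641, 5.7321)
after link 4: o_4 = (-9.8481, 5.8612, 6.2321)
after link 5: o_5 = (-5.6655, 8.2760, 4.9380)

-5.665 8.276 4.938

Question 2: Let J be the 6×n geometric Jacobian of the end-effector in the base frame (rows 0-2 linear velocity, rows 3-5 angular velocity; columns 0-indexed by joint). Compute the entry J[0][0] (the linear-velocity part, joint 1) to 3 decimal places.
-8.276

axis z_0 = ẑ; lever o_n−o_0 = (-5.6655,8.2760,4.9380)
cross product → J_v[:, 0] = (-8.2760,-5.6655,0.0000)
J_ω[:, 0] = z_0
entry J[0][0] = -8.2760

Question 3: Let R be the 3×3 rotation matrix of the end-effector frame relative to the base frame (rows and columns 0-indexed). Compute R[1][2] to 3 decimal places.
End-effector z-axis (col 2 of R) = (-0.2241,-0.1294,-0.9659)
R[1][2] = -0.1294

-0.129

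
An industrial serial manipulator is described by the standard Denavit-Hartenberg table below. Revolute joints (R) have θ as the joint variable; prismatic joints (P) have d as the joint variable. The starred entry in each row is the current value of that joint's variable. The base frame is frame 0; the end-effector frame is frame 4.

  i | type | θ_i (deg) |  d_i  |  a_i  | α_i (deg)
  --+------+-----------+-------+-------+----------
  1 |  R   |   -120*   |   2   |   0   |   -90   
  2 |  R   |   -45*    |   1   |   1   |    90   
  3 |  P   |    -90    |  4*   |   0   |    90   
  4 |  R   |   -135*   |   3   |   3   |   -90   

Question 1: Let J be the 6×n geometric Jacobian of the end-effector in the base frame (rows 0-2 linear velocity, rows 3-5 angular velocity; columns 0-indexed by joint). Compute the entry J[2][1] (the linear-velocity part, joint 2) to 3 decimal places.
2.743

axis z_1 = (0.8660,-0.5000,0.0000); lever o_n−o_1 = (4.0745,0.8145,-0.0858)
cross product → J_v[:, 1] = (0.0429,0.0743,2.7426)
J_ω[:, 1] = z_1
entry J[2][1] = 2.7426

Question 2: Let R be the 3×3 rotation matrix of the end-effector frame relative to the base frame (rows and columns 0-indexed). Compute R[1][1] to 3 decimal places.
-0.612

End-effector y-axis (col 1 of R) = (-0.3536,-0.6124,0.7071)
R[1][1] = -0.6124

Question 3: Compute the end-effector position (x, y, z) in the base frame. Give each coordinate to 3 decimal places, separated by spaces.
after link 1: o_1 = (0.0000, 0.0000, 2.0000)
after link 2: o_2 = (0.5125, -1.1124, 2.7071)
after link 3: o_3 = (1.9267, 1.3371, 5.5355)
after link 4: o_4 = (4.0745, 0.8145, 1.9142)

4.074 0.815 1.914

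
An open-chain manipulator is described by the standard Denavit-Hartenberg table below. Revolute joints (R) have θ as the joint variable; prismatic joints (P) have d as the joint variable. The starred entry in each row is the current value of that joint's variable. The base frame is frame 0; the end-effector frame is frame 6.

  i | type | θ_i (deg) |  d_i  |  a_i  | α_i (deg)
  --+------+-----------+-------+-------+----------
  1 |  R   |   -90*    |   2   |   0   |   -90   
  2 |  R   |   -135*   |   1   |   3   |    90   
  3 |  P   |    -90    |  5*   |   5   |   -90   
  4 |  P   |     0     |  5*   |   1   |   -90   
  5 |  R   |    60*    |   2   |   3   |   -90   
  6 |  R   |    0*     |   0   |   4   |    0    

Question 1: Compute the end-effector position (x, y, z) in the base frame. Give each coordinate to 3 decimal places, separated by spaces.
after link 1: o_1 = (0.0000, 0.0000, 2.0000)
after link 2: o_2 = (1.0000, 2.1213, 4.1213)
after link 3: o_3 = (-4.0000, 5.6569, 0.5858)
after link 4: o_4 = (-5.0000, 9.1924, 4.1213)
after link 5: o_5 = (-6.5000, 5.9411, 3.6984)
after link 6: o_6 = (-8.5000, 3.4916, 1.2489)

-8.500 3.492 1.249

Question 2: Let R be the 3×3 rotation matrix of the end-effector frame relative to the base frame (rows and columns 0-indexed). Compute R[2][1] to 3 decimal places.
-0.707

End-effector y-axis (col 1 of R) = (0.0000,0.7071,-0.7071)
R[2][1] = -0.7071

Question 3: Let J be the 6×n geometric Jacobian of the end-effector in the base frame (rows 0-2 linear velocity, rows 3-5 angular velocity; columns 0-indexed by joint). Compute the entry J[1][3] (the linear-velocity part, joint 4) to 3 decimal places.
0.707

prismatic axis z_3 = (-0.0000,0.7071,0.7071)
J_v[:, 3] = z_3; J_ω[:, 3] = (0,0,0)
entry J[1][3] = 0.7071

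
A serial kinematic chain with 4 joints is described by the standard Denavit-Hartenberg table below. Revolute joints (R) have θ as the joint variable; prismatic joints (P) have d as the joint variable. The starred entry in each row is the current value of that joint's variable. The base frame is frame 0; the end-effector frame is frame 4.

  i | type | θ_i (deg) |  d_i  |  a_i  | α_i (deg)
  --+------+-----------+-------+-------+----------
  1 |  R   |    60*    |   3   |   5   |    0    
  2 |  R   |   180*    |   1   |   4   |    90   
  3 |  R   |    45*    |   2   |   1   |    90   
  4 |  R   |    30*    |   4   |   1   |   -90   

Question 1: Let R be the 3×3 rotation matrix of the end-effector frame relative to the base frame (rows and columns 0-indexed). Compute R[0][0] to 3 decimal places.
-0.739

End-effector x-axis (col 0 of R) = (-0.7392,-0.2803,0.6124)
R[0][0] = -0.7392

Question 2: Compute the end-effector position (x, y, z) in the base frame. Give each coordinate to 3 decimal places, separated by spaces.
-3.739 -1.476 2.491

after link 1: o_1 = (2.5000, 4.3301, 3.0000)
after link 2: o_2 = (0.5000, 0.8660, 4.0000)
after link 3: o_3 = (-1.5856, 1.2537, 4.7071)
after link 4: o_4 = (-3.7390, -1.4762, 2.4911)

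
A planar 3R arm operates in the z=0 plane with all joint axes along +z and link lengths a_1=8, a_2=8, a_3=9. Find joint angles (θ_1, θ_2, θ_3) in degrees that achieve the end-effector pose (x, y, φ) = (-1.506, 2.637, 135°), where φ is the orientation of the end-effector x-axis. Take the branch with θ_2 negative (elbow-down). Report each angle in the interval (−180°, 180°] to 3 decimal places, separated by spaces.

30.005 -135.000 -120.005

wrist centre = target − a_3·(cos φ, sin φ) = (4.8580, -3.7270)
cos θ_2 = (37.4900−8²−8²)/(2·8·8) = -0.7071; θ_2 = -135.0002° (elbow-down)
β = atan2(-3.7270,4.8580) = -37.4949°; ψ = atan2(-5.6568,2.3431) = -67.5001°
θ_1 = β − ψ = 30.0052°
θ_3 = φ − θ_1 − θ_2 = -120.0050° (wrapped to (-180°,180°])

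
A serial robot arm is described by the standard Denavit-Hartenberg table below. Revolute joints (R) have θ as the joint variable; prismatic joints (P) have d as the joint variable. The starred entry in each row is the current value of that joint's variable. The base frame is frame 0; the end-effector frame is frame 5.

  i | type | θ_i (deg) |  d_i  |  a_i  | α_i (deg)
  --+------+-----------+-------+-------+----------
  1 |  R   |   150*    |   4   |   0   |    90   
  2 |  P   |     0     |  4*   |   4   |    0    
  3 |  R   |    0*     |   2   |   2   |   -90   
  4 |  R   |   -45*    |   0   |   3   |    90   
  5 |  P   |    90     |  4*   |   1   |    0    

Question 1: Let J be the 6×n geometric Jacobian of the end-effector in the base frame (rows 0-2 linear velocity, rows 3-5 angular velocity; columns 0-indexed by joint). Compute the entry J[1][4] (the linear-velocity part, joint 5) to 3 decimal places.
prismatic axis z_4 = (0.9659,0.2588,0.0000)
J_v[:, 4] = z_4; J_ω[:, 4] = (0,0,0)
entry J[1][4] = 0.2588

0.259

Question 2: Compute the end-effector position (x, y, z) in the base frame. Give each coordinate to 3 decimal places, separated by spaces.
after link 1: o_1 = (0.0000, 0.0000, 4.0000)
after link 2: o_2 = (-1.4641, 5.4641, 4.0000)
after link 3: o_3 = (-2.1962, 8.1962, 4.0000)
after link 4: o_4 = (-2.9726, 11.0939, 4.0000)
after link 5: o_5 = (0.8911, 12.1292, 5.0000)

0.891 12.129 5.000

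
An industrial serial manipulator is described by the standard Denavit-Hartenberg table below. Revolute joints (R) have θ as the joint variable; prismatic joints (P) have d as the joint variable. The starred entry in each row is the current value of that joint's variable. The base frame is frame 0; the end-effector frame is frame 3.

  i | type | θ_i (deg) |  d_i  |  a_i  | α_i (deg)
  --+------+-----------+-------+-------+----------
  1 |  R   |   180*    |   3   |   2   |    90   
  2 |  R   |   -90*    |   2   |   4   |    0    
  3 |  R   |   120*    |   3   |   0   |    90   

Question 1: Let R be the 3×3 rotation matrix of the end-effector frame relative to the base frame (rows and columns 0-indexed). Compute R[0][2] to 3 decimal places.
End-effector z-axis (col 2 of R) = (-0.5000,0.0000,-0.8660)
R[0][2] = -0.5000

-0.500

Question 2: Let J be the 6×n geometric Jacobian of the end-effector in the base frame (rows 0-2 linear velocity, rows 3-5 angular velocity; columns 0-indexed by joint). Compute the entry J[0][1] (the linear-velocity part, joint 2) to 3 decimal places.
-4.000

axis z_1 = (0.0000,1.0000,0.0000); lever o_n−o_1 = (0.0000,5.0000,-4.0000)
cross product → J_v[:, 1] = (-4.0000,0.0000,0.0000)
J_ω[:, 1] = z_1
entry J[0][1] = -4.0000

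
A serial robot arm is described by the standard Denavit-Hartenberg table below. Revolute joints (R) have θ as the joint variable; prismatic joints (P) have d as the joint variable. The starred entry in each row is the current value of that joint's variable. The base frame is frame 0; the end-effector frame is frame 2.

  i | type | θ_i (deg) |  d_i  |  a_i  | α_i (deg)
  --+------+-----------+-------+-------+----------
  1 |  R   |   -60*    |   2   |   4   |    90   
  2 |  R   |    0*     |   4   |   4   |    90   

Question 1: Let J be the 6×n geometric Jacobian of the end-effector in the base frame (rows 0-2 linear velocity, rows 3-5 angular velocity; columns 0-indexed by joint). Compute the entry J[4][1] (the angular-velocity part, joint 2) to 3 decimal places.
axis z_1 = (-0.8660,-0.5000,0.0000); lever o_n−o_1 = (-1.4641,-5.4641,0.0000)
cross product → J_v[:, 1] = (0.0000,0.0000,4.0000)
J_ω[:, 1] = z_1
entry J[4][1] = -0.5000

-0.500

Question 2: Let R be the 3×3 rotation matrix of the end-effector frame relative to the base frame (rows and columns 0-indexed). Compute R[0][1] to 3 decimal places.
End-effector y-axis (col 1 of R) = (-0.8660,-0.5000,0.0000)
R[0][1] = -0.8660

-0.866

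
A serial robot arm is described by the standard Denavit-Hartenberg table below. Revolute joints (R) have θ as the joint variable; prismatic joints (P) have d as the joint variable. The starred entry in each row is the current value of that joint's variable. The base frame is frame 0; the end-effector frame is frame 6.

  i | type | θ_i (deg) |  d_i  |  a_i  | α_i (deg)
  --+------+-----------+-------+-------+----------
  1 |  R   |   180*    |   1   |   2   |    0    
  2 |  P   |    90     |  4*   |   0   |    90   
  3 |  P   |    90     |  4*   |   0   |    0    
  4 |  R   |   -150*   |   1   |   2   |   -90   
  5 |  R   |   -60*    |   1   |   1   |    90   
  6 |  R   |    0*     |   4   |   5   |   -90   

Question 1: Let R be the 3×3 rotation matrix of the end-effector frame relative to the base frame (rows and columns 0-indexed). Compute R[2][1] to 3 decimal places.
-0.750

End-effector y-axis (col 1 of R) = (0.5000,-0.4330,-0.7500)
R[2][1] = -0.7500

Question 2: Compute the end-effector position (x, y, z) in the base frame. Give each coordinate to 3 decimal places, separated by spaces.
-14.196 -1.634 4.170

after link 1: o_1 = (-2.0000, 0.0000, 1.0000)
after link 2: o_2 = (-2.0000, 0.0000, 5.0000)
after link 3: o_3 = (-6.0000, 0.0000, 5.0000)
after link 4: o_4 = (-7.0000, -1.0000, 3.2679)
after link 5: o_5 = (-7.8660, -2.1160, 3.3349)
after link 6: o_6 = (-14.1962, -1.6340, 4.1699)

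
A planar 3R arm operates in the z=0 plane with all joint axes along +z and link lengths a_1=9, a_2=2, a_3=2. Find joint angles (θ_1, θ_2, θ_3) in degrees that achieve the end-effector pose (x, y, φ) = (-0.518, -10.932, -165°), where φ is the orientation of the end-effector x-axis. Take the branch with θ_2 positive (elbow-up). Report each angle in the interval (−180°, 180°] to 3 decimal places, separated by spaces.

-90.001 44.995 -119.994

wrist centre = target − a_3·(cos φ, sin φ) = (1.4139, -10.4144)
cos θ_2 = (110.4579−9²−2²)/(2·9·2) = 0.7072; θ_2 = 44.9953° (elbow-up)
β = atan2(-10.4144,1.4139) = -82.2688°; ψ = atan2(1.4141,10.4143) = 7.7326°
θ_1 = β − ψ = -90.0014°
θ_3 = φ − θ_1 − θ_2 = -119.9940° (wrapped to (-180°,180°])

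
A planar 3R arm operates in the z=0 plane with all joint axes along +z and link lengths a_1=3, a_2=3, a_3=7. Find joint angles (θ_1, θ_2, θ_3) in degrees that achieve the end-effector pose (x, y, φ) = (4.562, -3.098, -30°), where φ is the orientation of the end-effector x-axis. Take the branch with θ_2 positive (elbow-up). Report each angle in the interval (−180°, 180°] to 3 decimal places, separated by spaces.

wrist centre = target − a_3·(cos φ, sin φ) = (-1.5002, 0.4020)
cos θ_2 = (2.4121−3²−3²)/(2·3·3) = -0.8660; θ_2 = 149.9962° (elbow-up)
β = atan2(0.4020,-1.5002) = 164.9990°; ψ = atan2(1.5002,0.4020) = 74.9981°
θ_1 = β − ψ = 90.0009°
θ_3 = φ − θ_1 − θ_2 = 90.0029° (wrapped to (-180°,180°])

90.001 149.996 90.003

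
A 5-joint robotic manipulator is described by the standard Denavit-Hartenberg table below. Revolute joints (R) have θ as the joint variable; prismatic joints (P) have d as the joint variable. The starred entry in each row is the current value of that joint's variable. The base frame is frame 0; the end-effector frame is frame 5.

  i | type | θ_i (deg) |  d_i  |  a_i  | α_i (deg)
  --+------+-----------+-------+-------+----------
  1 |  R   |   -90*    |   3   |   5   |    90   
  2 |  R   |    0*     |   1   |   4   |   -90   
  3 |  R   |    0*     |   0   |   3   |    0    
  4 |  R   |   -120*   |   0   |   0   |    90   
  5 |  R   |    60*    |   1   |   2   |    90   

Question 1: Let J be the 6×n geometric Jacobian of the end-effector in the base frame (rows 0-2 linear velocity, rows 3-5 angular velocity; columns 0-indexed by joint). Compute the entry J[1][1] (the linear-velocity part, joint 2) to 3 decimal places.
axis z_1 = (-1.0000,-0.0000,0.0000); lever o_n−o_1 = (-1.3660,-5.6340,1.7321)
cross product → J_v[:, 1] = (0.0000,1.7321,5.6340)
J_ω[:, 1] = z_1
entry J[1][1] = 1.7321

1.732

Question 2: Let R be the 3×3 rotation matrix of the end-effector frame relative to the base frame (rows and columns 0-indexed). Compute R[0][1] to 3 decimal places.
End-effector y-axis (col 1 of R) = (0.5000,0.8660,0.0000)
R[0][1] = 0.5000

0.500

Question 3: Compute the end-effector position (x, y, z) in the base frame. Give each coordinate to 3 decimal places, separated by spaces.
after link 1: o_1 = (0.0000, -5.0000, 3.0000)
after link 2: o_2 = (-1.0000, -9.0000, 3.0000)
after link 3: o_3 = (-1.0000, -12.0000, 3.0000)
after link 4: o_4 = (-1.0000, -12.0000, 3.0000)
after link 5: o_5 = (-1.3660, -10.6340, 4.7321)

-1.366 -10.634 4.732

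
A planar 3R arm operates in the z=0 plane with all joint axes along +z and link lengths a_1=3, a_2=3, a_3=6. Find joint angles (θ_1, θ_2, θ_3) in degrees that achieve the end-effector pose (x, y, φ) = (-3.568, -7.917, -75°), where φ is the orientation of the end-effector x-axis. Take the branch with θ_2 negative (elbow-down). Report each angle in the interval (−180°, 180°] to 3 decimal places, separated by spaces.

-134.989 -45.016 105.005

wrist centre = target − a_3·(cos φ, sin φ) = (-5.1209, -2.1214)
cos θ_2 = (30.7243−3²−3²)/(2·3·3) = 0.7069; θ_2 = -45.0163° (elbow-down)
β = atan2(-2.1214,-5.1209) = -157.4972°; ψ = atan2(-2.1219,5.1207) = -22.5082°
θ_1 = β − ψ = -134.9890°
θ_3 = φ − θ_1 − θ_2 = 105.0054° (wrapped to (-180°,180°])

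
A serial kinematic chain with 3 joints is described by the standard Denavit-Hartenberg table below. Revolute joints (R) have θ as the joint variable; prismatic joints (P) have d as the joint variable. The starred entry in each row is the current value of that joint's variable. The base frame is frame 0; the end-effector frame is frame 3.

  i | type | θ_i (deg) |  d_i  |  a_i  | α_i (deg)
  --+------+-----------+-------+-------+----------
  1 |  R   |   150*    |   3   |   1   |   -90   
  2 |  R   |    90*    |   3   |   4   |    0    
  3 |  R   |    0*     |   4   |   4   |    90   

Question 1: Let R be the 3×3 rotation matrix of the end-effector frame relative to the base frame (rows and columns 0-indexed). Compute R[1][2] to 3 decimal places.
End-effector z-axis (col 2 of R) = (-0.8660,0.5000,0.0000)
R[1][2] = 0.5000

0.500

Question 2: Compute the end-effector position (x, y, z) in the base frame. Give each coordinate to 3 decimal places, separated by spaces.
after link 1: o_1 = (-0.8660, 0.5000, 3.0000)
after link 2: o_2 = (-2.3660, -2.0981, -1.0000)
after link 3: o_3 = (-4.3660, -5.5622, -5.0000)

-4.366 -5.562 -5.000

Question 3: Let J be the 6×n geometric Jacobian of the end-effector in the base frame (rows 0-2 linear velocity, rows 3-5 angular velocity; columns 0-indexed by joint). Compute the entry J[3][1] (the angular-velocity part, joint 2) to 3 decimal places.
-0.500

axis z_1 = (-0.5000,-0.8660,0.0000); lever o_n−o_1 = (-3.5000,-6.0622,-8.0000)
cross product → J_v[:, 1] = (6.9282,-4.0000,-0.0000)
J_ω[:, 1] = z_1
entry J[3][1] = -0.5000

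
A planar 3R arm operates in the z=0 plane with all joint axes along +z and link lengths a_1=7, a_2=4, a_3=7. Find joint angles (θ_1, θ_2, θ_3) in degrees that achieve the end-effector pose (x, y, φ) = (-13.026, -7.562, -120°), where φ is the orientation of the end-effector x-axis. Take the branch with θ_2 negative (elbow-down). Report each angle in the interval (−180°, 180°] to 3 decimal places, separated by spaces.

-149.999 -60.007 90.005

wrist centre = target − a_3·(cos φ, sin φ) = (-9.5260, -1.4998)
cos θ_2 = (92.9941−7²−4²)/(2·7·4) = 0.4999; θ_2 = -60.0069° (elbow-down)
β = atan2(-1.4998,-9.5260) = -171.0525°; ψ = atan2(-3.4643,8.9996) = -21.0540°
θ_1 = β − ψ = -149.9986°
θ_3 = φ − θ_1 − θ_2 = 90.0055° (wrapped to (-180°,180°])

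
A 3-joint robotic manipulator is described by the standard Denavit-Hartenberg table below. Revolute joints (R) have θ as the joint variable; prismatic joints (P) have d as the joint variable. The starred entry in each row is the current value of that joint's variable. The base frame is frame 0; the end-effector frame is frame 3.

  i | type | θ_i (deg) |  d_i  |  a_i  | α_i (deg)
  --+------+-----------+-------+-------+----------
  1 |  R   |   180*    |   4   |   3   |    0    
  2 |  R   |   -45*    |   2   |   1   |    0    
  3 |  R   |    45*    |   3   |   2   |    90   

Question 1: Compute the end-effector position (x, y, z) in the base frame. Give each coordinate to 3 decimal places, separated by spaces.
-5.707 0.707 9.000

after link 1: o_1 = (-3.0000, 0.0000, 4.0000)
after link 2: o_2 = (-3.7071, 0.7071, 6.0000)
after link 3: o_3 = (-5.7071, 0.7071, 9.0000)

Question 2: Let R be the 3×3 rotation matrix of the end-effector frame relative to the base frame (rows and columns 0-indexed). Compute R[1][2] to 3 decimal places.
End-effector z-axis (col 2 of R) = (0.0000,1.0000,0.0000)
R[1][2] = 1.0000

1.000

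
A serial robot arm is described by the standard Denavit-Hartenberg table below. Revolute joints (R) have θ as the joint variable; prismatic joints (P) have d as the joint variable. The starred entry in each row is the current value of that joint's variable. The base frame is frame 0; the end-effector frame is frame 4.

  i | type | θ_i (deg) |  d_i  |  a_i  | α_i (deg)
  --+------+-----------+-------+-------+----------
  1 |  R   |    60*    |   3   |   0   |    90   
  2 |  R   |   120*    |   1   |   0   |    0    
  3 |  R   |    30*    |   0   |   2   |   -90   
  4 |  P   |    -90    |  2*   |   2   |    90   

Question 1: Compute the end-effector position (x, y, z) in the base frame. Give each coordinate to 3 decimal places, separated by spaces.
1.232 -3.866 2.268

after link 1: o_1 = (0.0000, 0.0000, 3.0000)
after link 2: o_2 = (0.8660, -0.5000, 3.0000)
after link 3: o_3 = (-0.0000, -2.0000, 4.0000)
after link 4: o_4 = (1.2321, -3.8660, 2.2679)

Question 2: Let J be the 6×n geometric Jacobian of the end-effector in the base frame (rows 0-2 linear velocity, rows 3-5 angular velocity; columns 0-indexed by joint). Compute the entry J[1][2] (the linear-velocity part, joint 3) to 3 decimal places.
0.634

axis z_2 = (0.8660,-0.5000,0.0000); lever o_n−o_2 = (0.3660,-3.3660,-0.7321)
cross product → J_v[:, 2] = (0.3660,0.6340,-2.7321)
J_ω[:, 2] = z_2
entry J[1][2] = 0.6340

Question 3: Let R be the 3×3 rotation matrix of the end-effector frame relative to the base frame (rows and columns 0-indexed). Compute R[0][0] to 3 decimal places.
End-effector x-axis (col 0 of R) = (0.8660,-0.5000,0.0000)
R[0][0] = 0.8660

0.866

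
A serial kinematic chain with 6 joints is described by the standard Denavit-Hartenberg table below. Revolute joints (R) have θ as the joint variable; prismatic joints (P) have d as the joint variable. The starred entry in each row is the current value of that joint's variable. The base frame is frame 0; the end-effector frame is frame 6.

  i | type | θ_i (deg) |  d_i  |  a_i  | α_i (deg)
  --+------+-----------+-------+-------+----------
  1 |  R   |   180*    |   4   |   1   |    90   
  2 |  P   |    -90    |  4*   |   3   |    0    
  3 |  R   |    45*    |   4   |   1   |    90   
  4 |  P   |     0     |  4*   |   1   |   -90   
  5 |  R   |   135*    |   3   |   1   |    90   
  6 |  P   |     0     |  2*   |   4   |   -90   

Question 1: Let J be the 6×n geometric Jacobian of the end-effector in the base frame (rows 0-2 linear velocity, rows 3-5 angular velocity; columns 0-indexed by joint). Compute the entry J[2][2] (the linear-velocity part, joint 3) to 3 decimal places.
0.586

axis z_2 = (0.0000,1.0000,0.0000); lever o_n−o_2 = (-0.5858,7.0000,0.7574)
cross product → J_v[:, 2] = (0.7574,-0.0000,0.5858)
J_ω[:, 2] = z_2
entry J[2][2] = 0.5858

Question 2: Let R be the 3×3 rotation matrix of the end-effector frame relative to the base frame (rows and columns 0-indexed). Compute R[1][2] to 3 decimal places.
End-effector z-axis (col 2 of R) = (0.0000,1.0000,0.0000)
R[1][2] = 1.0000

1.000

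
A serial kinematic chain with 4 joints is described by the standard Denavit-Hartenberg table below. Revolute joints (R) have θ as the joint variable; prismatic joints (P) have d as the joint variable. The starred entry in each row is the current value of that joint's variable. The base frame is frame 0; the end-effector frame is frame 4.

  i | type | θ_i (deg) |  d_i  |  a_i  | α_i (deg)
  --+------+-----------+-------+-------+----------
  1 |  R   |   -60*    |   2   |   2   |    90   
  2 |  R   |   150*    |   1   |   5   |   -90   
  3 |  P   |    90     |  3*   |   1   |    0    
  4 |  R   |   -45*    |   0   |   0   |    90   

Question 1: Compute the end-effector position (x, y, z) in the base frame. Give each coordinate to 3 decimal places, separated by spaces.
-1.915 3.317 1.902

after link 1: o_1 = (1.0000, -1.7321, 2.0000)
after link 2: o_2 = (-2.0311, 1.5179, 4.5000)
after link 3: o_3 = (-1.9151, 3.3170, 1.9019)
after link 4: o_4 = (-1.9151, 3.3170, 1.9019)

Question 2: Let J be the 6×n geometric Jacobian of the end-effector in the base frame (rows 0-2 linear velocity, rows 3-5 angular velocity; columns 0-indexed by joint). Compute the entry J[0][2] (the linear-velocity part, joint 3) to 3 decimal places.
-0.250

prismatic axis z_2 = (-0.2500,0.4330,-0.8660)
J_v[:, 2] = z_2; J_ω[:, 2] = (0,0,0)
entry J[0][2] = -0.2500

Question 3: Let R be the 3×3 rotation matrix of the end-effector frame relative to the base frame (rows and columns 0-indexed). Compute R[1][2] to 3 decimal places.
End-effector z-axis (col 2 of R) = (-0.9186,0.1768,0.3536)
R[1][2] = 0.1768

0.177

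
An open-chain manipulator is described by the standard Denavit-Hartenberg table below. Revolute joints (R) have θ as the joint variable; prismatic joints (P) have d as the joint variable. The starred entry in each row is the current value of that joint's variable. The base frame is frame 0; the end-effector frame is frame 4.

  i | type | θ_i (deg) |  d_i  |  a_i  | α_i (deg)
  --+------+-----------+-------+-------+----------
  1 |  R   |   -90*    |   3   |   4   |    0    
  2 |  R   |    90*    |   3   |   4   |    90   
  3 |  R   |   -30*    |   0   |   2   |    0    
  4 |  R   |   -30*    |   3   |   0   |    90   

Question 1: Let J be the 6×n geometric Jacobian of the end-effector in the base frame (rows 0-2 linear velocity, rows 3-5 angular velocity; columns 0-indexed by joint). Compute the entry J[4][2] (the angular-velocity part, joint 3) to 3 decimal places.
-1.000

axis z_2 = (0.0000,-1.0000,0.0000); lever o_n−o_2 = (1.7321,-3.0000,-1.0000)
cross product → J_v[:, 2] = (1.0000,0.0000,1.7321)
J_ω[:, 2] = z_2
entry J[4][2] = -1.0000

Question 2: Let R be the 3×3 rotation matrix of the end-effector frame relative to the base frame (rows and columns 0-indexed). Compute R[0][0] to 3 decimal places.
0.500

End-effector x-axis (col 0 of R) = (0.5000,-0.0000,-0.8660)
R[0][0] = 0.5000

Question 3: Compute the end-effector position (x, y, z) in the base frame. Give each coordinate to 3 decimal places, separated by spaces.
after link 1: o_1 = (0.0000, -4.0000, 3.0000)
after link 2: o_2 = (4.0000, -4.0000, 6.0000)
after link 3: o_3 = (5.7321, -4.0000, 5.0000)
after link 4: o_4 = (5.7321, -7.0000, 5.0000)

5.732 -7.000 5.000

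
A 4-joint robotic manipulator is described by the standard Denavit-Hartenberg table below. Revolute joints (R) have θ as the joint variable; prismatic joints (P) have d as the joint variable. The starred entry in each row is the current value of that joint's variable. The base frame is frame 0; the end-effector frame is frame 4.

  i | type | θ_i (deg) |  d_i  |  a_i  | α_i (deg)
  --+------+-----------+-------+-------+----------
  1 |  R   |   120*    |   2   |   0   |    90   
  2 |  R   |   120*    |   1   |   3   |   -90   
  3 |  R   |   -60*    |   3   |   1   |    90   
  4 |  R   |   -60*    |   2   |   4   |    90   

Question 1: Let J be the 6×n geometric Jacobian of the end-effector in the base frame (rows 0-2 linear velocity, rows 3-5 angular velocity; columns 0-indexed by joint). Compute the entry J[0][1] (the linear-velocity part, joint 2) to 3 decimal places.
1.315

axis z_1 = (0.8660,0.5000,0.0000); lever o_n−o_1 = (4.4731,1.4486,2.6292)
cross product → J_v[:, 1] = (1.3146,-2.2769,-0.9821)
J_ω[:, 1] = z_1
entry J[0][1] = 1.3146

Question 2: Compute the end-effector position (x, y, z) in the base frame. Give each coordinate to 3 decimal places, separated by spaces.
4.473 1.449 4.629

after link 1: o_1 = (0.0000, 0.0000, 2.0000)
after link 2: o_2 = (1.6160, -0.7990, 4.5981)
after link 3: o_3 = (3.7901, -2.8325, 3.5311)
after link 4: o_4 = (4.4731, 1.4486, 4.6292)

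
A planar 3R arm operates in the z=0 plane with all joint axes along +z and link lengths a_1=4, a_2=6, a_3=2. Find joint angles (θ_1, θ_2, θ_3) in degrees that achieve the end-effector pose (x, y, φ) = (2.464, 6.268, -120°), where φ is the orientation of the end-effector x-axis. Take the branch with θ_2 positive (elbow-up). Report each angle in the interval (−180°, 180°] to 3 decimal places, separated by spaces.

wrist centre = target − a_3·(cos φ, sin φ) = (3.4640, 8.0001)
cos θ_2 = (76.0001−4²−6²)/(2·4·6) = 0.5000; θ_2 = 59.9998° (elbow-up)
β = atan2(8.0001,3.4640) = 66.5875°; ψ = atan2(5.1961,7.0000) = 36.5867°
θ_1 = β − ψ = 30.0008°
θ_3 = φ − θ_1 − θ_2 = 149.9993° (wrapped to (-180°,180°])

30.001 60.000 149.999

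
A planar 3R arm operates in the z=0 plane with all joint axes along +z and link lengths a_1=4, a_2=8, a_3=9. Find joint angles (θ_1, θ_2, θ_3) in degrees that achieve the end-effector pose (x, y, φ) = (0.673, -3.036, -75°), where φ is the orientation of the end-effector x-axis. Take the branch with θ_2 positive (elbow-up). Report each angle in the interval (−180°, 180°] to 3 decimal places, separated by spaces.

wrist centre = target − a_3·(cos φ, sin φ) = (-1.6564, 5.6573)
cos θ_2 = (34.7490−4²−8²)/(2·4·8) = -0.7070; θ_2 = 134.9952° (elbow-up)
β = atan2(5.6573,-1.6564) = 106.3191°; ψ = atan2(5.6573,-1.6564) = 106.3192°
θ_1 = β − ψ = -0.0001°
θ_3 = φ − θ_1 − θ_2 = 150.0049° (wrapped to (-180°,180°])

-0.000 134.995 150.005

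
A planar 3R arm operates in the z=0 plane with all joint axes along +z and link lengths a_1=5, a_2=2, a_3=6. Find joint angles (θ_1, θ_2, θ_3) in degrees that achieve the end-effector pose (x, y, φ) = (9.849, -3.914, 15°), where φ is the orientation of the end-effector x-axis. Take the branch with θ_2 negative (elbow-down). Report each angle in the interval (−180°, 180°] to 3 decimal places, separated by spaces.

wrist centre = target − a_3·(cos φ, sin φ) = (4.0534, -5.4669)
cos θ_2 = (46.3176−5²−2²)/(2·5·2) = 0.8659; θ_2 = -30.0168° (elbow-down)
β = atan2(-5.4669,4.0534) = -53.4449°; ψ = atan2(-1.0005,6.7318) = -8.4537°
θ_1 = β − ψ = -44.9912°
θ_3 = φ − θ_1 − θ_2 = 90.0080° (wrapped to (-180°,180°])

-44.991 -30.017 90.008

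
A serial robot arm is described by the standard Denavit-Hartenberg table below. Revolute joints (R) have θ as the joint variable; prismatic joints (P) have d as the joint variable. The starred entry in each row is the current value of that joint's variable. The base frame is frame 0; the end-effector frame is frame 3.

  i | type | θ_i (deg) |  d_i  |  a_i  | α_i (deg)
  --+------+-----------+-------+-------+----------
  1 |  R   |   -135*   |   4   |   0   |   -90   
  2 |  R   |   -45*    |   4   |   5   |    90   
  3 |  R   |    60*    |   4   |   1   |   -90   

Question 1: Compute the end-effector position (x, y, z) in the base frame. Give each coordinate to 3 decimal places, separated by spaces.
after link 1: o_1 = (0.0000, 0.0000, 4.0000)
after link 2: o_2 = (0.3284, -5.3284, 7.5355)
after link 3: o_3 = (2.6908, -4.1908, 10.7175)

2.691 -4.191 10.718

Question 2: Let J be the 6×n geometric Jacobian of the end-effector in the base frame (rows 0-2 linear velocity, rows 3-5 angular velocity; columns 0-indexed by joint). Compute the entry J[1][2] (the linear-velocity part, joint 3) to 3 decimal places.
axis z_2 = (0.5000,0.5000,0.7071); lever o_n−o_2 = (2.3624,1.1376,3.1820)
cross product → J_v[:, 2] = (0.7866,0.0795,-0.6124)
J_ω[:, 2] = z_2
entry J[1][2] = 0.0795

0.079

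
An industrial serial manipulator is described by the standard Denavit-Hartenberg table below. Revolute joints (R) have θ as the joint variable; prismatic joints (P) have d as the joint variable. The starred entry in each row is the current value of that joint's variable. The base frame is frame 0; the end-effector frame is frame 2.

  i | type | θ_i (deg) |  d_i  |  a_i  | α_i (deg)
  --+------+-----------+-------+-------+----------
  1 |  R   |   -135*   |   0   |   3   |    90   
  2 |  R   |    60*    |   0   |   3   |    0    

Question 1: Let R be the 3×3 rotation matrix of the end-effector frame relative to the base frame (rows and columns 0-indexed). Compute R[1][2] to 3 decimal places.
End-effector z-axis (col 2 of R) = (-0.7071,0.7071,0.0000)
R[1][2] = 0.7071

0.707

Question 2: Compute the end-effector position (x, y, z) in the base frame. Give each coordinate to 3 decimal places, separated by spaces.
after link 1: o_1 = (-2.1213, -2.1213, 0.0000)
after link 2: o_2 = (-3.1820, -3.1820, 2.5981)

-3.182 -3.182 2.598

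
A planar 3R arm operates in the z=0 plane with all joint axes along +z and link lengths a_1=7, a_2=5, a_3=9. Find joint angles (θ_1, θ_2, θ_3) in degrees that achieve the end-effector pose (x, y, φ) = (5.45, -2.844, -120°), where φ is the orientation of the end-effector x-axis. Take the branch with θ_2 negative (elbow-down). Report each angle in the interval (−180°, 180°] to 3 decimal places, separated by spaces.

wrist centre = target − a_3·(cos φ, sin φ) = (9.9500, 4.9502)
cos θ_2 = (123.5073−7²−5²)/(2·7·5) = 0.7072; θ_2 = -44.9887° (elbow-down)
β = atan2(4.9502,9.9500) = 26.4508°; ψ = atan2(-3.5348,10.5362) = -18.5463°
θ_1 = β − ψ = 44.9971°
θ_3 = φ − θ_1 − θ_2 = -120.0084° (wrapped to (-180°,180°])

44.997 -44.989 -120.008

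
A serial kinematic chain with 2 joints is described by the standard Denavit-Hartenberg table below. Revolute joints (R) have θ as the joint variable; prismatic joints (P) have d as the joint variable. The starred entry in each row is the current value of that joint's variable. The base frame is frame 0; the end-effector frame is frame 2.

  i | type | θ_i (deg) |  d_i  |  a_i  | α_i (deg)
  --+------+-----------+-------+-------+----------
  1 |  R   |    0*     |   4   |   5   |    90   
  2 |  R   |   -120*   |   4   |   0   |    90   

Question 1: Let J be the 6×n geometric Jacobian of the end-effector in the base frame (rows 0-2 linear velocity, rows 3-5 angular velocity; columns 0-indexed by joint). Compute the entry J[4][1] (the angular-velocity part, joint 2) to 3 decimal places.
axis z_1 = (0.0000,-1.0000,0.0000); lever o_n−o_1 = (0.0000,-4.0000,0.0000)
cross product → J_v[:, 1] = (0.0000,0.0000,0.0000)
J_ω[:, 1] = z_1
entry J[4][1] = -1.0000

-1.000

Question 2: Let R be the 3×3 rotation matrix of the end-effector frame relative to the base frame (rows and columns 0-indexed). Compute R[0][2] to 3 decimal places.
-0.866

End-effector z-axis (col 2 of R) = (-0.8660,-0.0000,0.5000)
R[0][2] = -0.8660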